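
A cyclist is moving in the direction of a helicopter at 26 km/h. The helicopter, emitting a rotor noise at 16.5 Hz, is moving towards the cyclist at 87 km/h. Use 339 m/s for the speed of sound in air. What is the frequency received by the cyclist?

87 km/h = 24.17 m/s; 26 km/h = 7.222 m/s.
General Doppler shift: f' = f · (v + v_o)/(v − v_s).
f' = 16.5 × (339 + 7.222)/(339 − 24.17) = 16.5 × 346.22/314.83 ≈ 18.1 Hz.

18.1 Hz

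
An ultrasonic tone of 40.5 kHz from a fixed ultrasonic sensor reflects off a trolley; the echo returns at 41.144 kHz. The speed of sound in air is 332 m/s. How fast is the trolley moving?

2.62 m/s

Double Doppler shift off a moving reflector: f₂ = f₀ · (v + u)/(v − u) (u > 0 toward emitter).
Rearranging, u = v · (f₂ − f₀)/(f₂ + f₀) = 332 × 0.644/81.644 ≈ 2.62 m/s.
So the trolley is moving at 2.62 m/s toward the emitter.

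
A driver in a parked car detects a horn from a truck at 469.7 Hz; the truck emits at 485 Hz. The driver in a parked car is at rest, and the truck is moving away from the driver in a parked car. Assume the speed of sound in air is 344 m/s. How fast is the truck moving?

11.2 m/s

f' = f · v/(v + v_s) ⇒ v_s = v · |1 − f/f'|.
v_s = 344 × |1 − 485/469.7| = 344 × 0.03257 ≈ 11.2 m/s.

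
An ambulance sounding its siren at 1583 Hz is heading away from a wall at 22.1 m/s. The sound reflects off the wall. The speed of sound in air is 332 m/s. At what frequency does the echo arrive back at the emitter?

The wall receives the sound from a moving source: f₁ = f₀ · v/(v + v_e) = 1583 × 332/354.1 ≈ 1484 Hz.
On the return leg the ambulance is a moving observer: f₂ = f₁ · (v − v_e)/v = 1484 × 309.9/332 ≈ 1385 Hz.

1385 Hz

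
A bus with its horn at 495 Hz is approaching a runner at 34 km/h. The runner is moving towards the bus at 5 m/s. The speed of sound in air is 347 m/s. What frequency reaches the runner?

516 Hz

34 km/h = 9.444 m/s.
Both move, so f' = f · (v + v_o)/(v − v_s).
f' = 495 × (347 + 5)/(347 − 9.444) = 495 × 352/337.56 ≈ 516 Hz.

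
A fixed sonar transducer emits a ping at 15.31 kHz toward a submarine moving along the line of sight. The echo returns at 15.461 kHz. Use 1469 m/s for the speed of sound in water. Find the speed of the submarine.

Double Doppler shift off a moving reflector: f₂ = f₀ · (v + u)/(v − u) (u > 0 toward emitter).
Rearranging, u = v · (f₂ − f₀)/(f₂ + f₀) = 1469 × 0.151/30.771 ≈ 7.2 m/s.
So the submarine is moving at 7.2 m/s toward the emitter.

7.2 m/s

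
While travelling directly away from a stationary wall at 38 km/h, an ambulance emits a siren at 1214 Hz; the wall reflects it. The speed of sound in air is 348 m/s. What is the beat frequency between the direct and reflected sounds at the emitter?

38 km/h = 10.56 m/s.
The wall receives the sound from a moving source: f₁ = f₀ · v/(v + v_e) = 1214 × 348/358.56 ≈ 1178.3 Hz.
On the return leg the ambulance is a moving observer: f₂ = f₁ · (v − v_e)/v = 1178.3 × 337.44/348 ≈ 1142.5 Hz.
Equivalently f₂ = f₀ · (v − v_e)/(v + v_e).
Beat against the emitted tone: |f₂ − f₀| = 2v_e·f₀/(v + v_e) = 2 × 10.56 × 1214/358.56 ≈ 71 Hz.

71 Hz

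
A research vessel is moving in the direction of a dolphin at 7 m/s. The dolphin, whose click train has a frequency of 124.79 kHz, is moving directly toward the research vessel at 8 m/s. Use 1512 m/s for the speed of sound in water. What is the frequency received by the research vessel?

126.0 kHz

Both move, so f' = f · (v + v_o)/(v − v_s).
f' = 124.79 × (1512 + 7)/(1512 − 8) = 124.79 × 1519/1504 ≈ 126.0 kHz.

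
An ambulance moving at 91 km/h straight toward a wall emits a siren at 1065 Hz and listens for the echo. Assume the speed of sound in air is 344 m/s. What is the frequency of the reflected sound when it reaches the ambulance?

1234 Hz

91 km/h = 25.28 m/s.
The wall receives the sound from a moving source: f₁ = f₀ · v/(v − v_e) = 1065 × 344/318.72 ≈ 1149 Hz.
On the return leg the ambulance is a moving observer: f₂ = f₁ · (v + v_e)/v = 1149 × 369.28/344 ≈ 1234 Hz.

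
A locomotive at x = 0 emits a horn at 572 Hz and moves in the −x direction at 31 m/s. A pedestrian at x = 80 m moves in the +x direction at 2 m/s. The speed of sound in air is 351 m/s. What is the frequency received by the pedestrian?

The observer lies on the +x side, so the source is heading away from the observer and the observer is heading away from the source.
Both move, so f' = f · (v − v_o)/(v + v_s).
f' = 572 × (351 − 2)/(351 + 31) = 572 × 349/382 ≈ 523 Hz.

523 Hz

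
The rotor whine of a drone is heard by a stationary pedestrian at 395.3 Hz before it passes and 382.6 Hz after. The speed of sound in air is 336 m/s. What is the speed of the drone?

5.5 m/s

f₁/f₂ = (v + v_s)/(v − v_s), so v_s = v · (f₁ − f₂)/(f₁ + f₂).
v_s = 336 × (395.3 − 382.6)/(395.3 + 382.6) = 336 × 12.7/777.9 ≈ 5.5 m/s.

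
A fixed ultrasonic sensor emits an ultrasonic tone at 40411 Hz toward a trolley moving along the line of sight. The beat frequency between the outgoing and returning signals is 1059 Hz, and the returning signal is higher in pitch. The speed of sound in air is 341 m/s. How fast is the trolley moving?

4.4 m/s

Double Doppler shift off a moving reflector: f₂ = f₀ · (v + u)/(v − u) (u > 0 toward emitter).
Returning signal is higher, so f₂ = f₀ + Δf = 40411 + 1059 = 41470 Hz.
Rearranging, u = v · (f₂ − f₀)/(f₂ + f₀) = 341 × 1059/81881 ≈ 4.4 m/s.
So the trolley is moving at 4.4 m/s toward the emitter.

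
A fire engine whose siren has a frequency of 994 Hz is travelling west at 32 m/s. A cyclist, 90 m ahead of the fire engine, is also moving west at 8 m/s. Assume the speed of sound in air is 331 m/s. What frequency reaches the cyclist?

The cyclist is ahead, so the fire engine is moving toward it while the cyclist is moving away from the fire engine.
General Doppler shift: f' = f · (v − v_o)/(v − v_s).
f' = 994 × (331 − 8)/(331 − 32) = 994 × 323/299 ≈ 1074 Hz.

1074 Hz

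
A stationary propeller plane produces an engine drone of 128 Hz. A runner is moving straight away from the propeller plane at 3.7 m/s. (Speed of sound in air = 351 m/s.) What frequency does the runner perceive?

127 Hz

Moving observer, stationary source: f' = f · (v − v_o)/v.
f' = 128 × (351 − 3.7)/351 = 128 × 347.3/351 ≈ 127 Hz.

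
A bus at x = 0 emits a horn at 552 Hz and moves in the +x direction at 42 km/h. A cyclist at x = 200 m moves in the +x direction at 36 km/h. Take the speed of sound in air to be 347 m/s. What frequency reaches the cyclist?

42 km/h = 11.67 m/s; 36 km/h = 10 m/s.
The observer lies on the +x side, so the source is heading toward the observer and the observer is heading away from the source.
Both move, so f' = f · (v − v_o)/(v − v_s).
f' = 552 × (347 − 10)/(347 − 11.67) = 552 × 337/335.33 ≈ 555 Hz.

555 Hz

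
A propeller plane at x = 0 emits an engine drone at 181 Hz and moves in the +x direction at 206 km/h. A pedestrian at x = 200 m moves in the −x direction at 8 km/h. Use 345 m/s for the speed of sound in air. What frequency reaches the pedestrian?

218 Hz

206 km/h = 57.22 m/s; 8 km/h = 2.222 m/s.
The observer lies on the +x side, so the source is heading toward the observer and the observer is heading toward the source.
Both move, so f' = f · (v + v_o)/(v − v_s).
f' = 181 × (345 + 2.222)/(345 − 57.22) = 181 × 347.22/287.78 ≈ 218 Hz.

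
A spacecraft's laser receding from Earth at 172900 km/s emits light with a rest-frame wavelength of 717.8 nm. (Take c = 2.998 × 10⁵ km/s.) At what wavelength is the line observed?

1385.4 nm

β = v/c = 172900/299800 = 0.5767.
Relativistic Doppler for wavelength: λ' = λ₀ · √((1 + β)/(1 − β)).
λ' = 717.8 × √(1.5767/0.4233) = 717.8 × 1.93002 ≈ 1385.4 nm.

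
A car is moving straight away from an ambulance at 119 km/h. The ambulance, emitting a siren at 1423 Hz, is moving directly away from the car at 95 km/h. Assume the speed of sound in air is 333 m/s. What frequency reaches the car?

1188 Hz

95 km/h = 26.39 m/s; 119 km/h = 33.06 m/s.
General Doppler shift: f' = f · (v − v_o)/(v + v_s).
f' = 1423 × (333 − 33.06)/(333 + 26.39) = 1423 × 299.94/359.39 ≈ 1188 Hz.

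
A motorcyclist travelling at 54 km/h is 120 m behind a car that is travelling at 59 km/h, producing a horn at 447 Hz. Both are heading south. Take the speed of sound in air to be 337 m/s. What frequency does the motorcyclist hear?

59 km/h = 16.39 m/s; 54 km/h = 15 m/s.
The motorcyclist is behind, so the car is moving away from it while the motorcyclist is moving toward the car.
With source receding and observer approaching, f' = f · (v + v_o)/(v + v_s).
f' = 447 × (337 + 15)/(337 + 16.39) = 447 × 352/353.39 ≈ 445 Hz.

445 Hz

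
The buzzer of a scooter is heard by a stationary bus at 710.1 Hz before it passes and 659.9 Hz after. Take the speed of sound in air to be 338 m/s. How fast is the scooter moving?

f₁/f₂ = (v + v_s)/(v − v_s), so v_s = v · (f₁ − f₂)/(f₁ + f₂).
v_s = 338 × (710.1 − 659.9)/(710.1 + 659.9) = 338 × 50.2/1370.0 ≈ 12.4 m/s.

12.4 m/s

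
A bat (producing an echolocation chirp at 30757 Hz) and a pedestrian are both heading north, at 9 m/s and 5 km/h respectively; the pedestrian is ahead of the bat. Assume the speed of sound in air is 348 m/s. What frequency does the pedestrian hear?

5 km/h = 1.389 m/s.
The pedestrian is ahead, so the bat is moving toward it while the pedestrian is moving away from the bat.
General Doppler shift: f' = f · (v − v_o)/(v − v_s).
f' = 30757 × (348 − 1.389)/(348 − 9) = 30757 × 346.61/339 ≈ 31448 Hz.

31448 Hz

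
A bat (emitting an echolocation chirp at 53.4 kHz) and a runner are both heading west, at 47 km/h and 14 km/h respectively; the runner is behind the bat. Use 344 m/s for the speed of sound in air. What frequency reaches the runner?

47 km/h = 13.06 m/s; 14 km/h = 3.889 m/s.
The runner is behind, so the bat is moving away from it while the runner is moving toward the bat.
Both move, so f' = f · (v + v_o)/(v + v_s).
f' = 53.4 × (344 + 3.889)/(344 + 13.06) = 53.4 × 347.89/357.06 ≈ 52.0 kHz.

52.0 kHz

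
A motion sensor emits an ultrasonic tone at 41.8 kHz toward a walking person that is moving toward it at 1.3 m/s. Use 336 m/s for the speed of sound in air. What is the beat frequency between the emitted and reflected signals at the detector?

At the walking person (a moving observer), f₁ = f₀ · (v + u)/v = 41.8 × 337.3/336 ≈ 41.962 kHz.
The reflection then acts as a moving source: f₂ = f₁ · v/(v − u) ≈ 42.125 kHz.
Equivalently f₂ = f₀ · (v + u)/(v − u).
Beat frequency (with f₀ = 41800 Hz): |f₂ − f₀| = 2u·f₀/(v − u) = 2 × 1.3 × 41800/334.7 ≈ 325 Hz.

325 Hz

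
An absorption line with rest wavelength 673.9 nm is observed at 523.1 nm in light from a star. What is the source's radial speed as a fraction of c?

0.248

λ'/λ₀ = 0.7762 < 1 (blueshift), so the source is approaching.
λ'/λ₀ = √((1 − β)/(1 + β)) for an approaching source ⇒ β = (1 − r²)/(1 + r²) with r = λ'/λ₀.
β = (1 − 0.6025)/(1 + 0.6025) ≈ 0.248.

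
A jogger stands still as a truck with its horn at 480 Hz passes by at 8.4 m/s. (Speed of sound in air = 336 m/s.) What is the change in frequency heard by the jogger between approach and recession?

24.0 Hz

Approaching: f₁ = f · v/(v − v_s) = 480 × 336/327.6 ≈ 492.3 Hz.
Receding: f₂ = f · v/(v + v_s) = 480 × 336/344.4 ≈ 468.3 Hz.
Drop: f₁ − f₂ = 2f·v·v_s/(v² − v_s²) = 2 × 480 × 336 × 8.4/(336² − 8.4²) ≈ 24.0 Hz.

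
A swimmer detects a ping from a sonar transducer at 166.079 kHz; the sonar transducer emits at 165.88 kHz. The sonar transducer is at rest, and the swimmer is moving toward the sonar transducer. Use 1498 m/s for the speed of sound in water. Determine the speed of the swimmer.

1.80 m/s

f' = f · (v + v_o)/v ⇒ v_o = v · |f'/f − 1|.
v_o = 1498 × |166.079/165.88 − 1| = 1498 × 0.0012 ≈ 1.80 m/s.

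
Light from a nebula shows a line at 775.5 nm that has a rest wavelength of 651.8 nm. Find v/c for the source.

0.172c

λ'/λ₀ = 1.1898 > 1 (redshift), so the source is receding.
λ'/λ₀ = √((1 + β)/(1 − β)) for a receding source ⇒ β = (r² − 1)/(r² + 1) with r = λ'/λ₀.
β = (1.4156 − 1)/(1.4156 + 1) ≈ 0.172.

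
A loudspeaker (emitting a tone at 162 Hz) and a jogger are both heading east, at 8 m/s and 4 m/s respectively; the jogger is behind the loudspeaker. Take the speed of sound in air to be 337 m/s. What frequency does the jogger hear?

160 Hz

The jogger is behind, so the loudspeaker is moving away from it while the jogger is moving toward the loudspeaker.
Both move, so f' = f · (v + v_o)/(v + v_s).
f' = 162 × (337 + 4)/(337 + 8) = 162 × 341/345 ≈ 160 Hz.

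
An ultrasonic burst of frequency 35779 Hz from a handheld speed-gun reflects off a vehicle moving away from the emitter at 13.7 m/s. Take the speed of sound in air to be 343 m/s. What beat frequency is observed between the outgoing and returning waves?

2748 Hz

At the vehicle (a moving observer), f₁ = f₀ · (v − u)/v = 35779 × 329.3/343 ≈ 34350 Hz.
On reflection it acts as a source moving away from the stationary detector: f₂ = f₁ · v/(v + u) = 34350 × 343/356.7 ≈ 33031 Hz.
Equivalently f₂ = f₀ · (v − u)/(v + u).
Beat frequency: |f₂ − f₀| = 2u·f₀/(v + u) = 2 × 13.7 × 35779/356.7 ≈ 2748 Hz.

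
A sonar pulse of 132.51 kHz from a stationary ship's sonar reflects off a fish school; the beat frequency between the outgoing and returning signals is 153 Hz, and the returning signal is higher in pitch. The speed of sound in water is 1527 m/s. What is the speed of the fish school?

0.88 m/s

Double Doppler shift off a moving reflector: f₂ = f₀ · (v + u)/(v − u) (u > 0 toward emitter).
Returning signal is higher, so f₂ = f₀ + Δf = 132510 + 153 = 132663 Hz.
Rearranging, u = v · (f₂ − f₀)/(f₂ + f₀) = 1527 × 153/265173 ≈ 0.88 m/s.
So the fish school is moving at 0.88 m/s toward the emitter.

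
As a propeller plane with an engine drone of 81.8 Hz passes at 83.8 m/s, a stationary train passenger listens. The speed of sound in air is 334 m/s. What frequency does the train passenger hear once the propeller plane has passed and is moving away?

Receding: f₂ = f · v/(v + v_s) = 81.8 × 334/417.8 ≈ 65 Hz.

65 Hz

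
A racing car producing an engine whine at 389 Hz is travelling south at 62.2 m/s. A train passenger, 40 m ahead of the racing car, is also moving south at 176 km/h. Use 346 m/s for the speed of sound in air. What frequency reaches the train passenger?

407 Hz

176 km/h = 48.89 m/s.
The train passenger is ahead, so the racing car is moving toward it while the train passenger is moving away from the racing car.
Both move, so f' = f · (v − v_o)/(v − v_s).
f' = 389 × (346 − 48.89)/(346 − 62.2) = 389 × 297.11/283.8 ≈ 407 Hz.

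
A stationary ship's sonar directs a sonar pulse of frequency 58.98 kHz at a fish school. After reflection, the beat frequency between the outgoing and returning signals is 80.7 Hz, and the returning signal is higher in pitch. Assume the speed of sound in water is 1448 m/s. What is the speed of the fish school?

Double Doppler shift off a moving reflector: f₂ = f₀ · (v + u)/(v − u) (u > 0 toward emitter).
Returning signal is higher, so f₂ = f₀ + Δf = 58980 + 80.7 = 59060.7 Hz.
Rearranging, u = v · (f₂ − f₀)/(f₂ + f₀) = 1448 × 80.7/118040.7 ≈ 0.99 m/s.
So the fish school is moving at 0.99 m/s toward the emitter.

0.99 m/s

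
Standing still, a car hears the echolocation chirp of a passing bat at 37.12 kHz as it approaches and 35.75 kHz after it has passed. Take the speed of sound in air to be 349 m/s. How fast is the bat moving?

f₁/f₂ = (v + v_s)/(v − v_s), so v_s = v · (f₁ − f₂)/(f₁ + f₂).
v_s = 349 × (37.12 − 35.75)/(37.12 + 35.75) = 349 × 1.37/72.87 ≈ 6.6 m/s.

6.6 m/s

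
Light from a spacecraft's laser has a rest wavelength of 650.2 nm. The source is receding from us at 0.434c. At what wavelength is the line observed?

1034.9 nm

Relativistic Doppler for wavelength: λ' = λ₀ · √((1 + β)/(1 − β)).
λ' = 650.2 × √(1.4340/0.5660) = 650.2 × 1.59172 ≈ 1034.9 nm.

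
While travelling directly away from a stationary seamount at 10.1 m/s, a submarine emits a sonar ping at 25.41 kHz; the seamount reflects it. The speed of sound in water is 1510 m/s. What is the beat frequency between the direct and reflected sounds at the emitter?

The seamount receives the sound from a moving source: f₁ = f₀ · v/(v + v_e) = 25.41 × 1510/1520.1 ≈ 25.241 kHz.
On the return leg the submarine is a moving observer: f₂ = f₁ · (v − v_e)/v = 25.241 × 1499.9/1510 ≈ 25.072 kHz.
Beat against the emitted tone (with f₀ = 25410 Hz): |f₂ − f₀| = 2v_e·f₀/(v + v_e) = 2 × 10.1 × 25410/1520.1 ≈ 338 Hz.

338 Hz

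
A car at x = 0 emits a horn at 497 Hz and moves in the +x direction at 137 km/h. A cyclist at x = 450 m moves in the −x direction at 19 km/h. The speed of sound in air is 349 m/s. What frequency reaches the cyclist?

137 km/h = 38.06 m/s; 19 km/h = 5.278 m/s.
The observer lies on the +x side, so the source is heading toward the observer and the observer is heading toward the source.
With source approaching and observer approaching, f' = f · (v + v_o)/(v − v_s).
f' = 497 × (349 + 5.278)/(349 − 38.06) = 497 × 354.28/310.94 ≈ 566 Hz.

566 Hz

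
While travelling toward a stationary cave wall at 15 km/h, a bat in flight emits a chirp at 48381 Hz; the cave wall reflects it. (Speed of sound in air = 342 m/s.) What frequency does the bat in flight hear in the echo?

49574 Hz

15 km/h = 4.167 m/s.
The cave wall receives the sound from a moving source: f₁ = f₀ · v/(v − v_e) = 48381 × 342/337.83 ≈ 48978 Hz.
On the return leg the bat in flight is a moving observer: f₂ = f₁ · (v + v_e)/v = 48978 × 346.17/342 ≈ 49574 Hz.
Equivalently f₂ = f₀ · (v + v_e)/(v − v_e).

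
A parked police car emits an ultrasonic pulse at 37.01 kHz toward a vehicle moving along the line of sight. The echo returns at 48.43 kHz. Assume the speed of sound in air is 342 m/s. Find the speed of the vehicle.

46 m/s

Double Doppler shift off a moving reflector: f₂ = f₀ · (v + u)/(v − u) (u > 0 toward emitter).
Rearranging, u = v · (f₂ − f₀)/(f₂ + f₀) = 342 × 11.42/85.44 ≈ 46 m/s.
So the vehicle is moving at 46 m/s toward the emitter.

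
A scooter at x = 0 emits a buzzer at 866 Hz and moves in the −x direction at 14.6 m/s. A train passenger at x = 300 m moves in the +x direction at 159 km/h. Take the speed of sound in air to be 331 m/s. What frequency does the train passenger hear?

159 km/h = 44.17 m/s.
The observer lies on the +x side, so the source is heading away from the observer and the observer is heading away from the source.
Both move, so f' = f · (v − v_o)/(v + v_s).
f' = 866 × (331 − 44.17)/(331 + 14.6) = 866 × 286.83/345.6 ≈ 719 Hz.

719 Hz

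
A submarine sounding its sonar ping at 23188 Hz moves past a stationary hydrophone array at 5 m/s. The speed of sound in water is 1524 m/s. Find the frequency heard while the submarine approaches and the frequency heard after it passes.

Approaching: f₁ = f · v/(v − v_s) = 23188 × 1524/1519 ≈ 23264 Hz.
Receding: f₂ = f · v/(v + v_s) = 23188 × 1524/1529 ≈ 23112 Hz.

23264 Hz approaching; 23112 Hz receding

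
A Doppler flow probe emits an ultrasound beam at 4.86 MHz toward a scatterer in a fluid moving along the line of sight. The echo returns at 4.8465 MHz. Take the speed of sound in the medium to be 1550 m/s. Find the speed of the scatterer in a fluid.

Double Doppler shift off a moving reflector: f₂ = f₀ · (v + u)/(v − u) (u > 0 toward emitter).
Rearranging, u = v · (f₂ − f₀)/(f₂ + f₀) = 1550 × -0.0135/9.7065 ≈ -2.16 m/s.
So the scatterer in a fluid is moving at 2.16 m/s away from the emitter.

2.16 m/s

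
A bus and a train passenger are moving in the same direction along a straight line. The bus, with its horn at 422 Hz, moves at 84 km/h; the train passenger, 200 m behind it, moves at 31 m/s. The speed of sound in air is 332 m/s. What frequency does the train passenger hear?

84 km/h = 23.33 m/s.
The train passenger is behind, so the bus is moving away from it while the train passenger is moving toward the bus.
Both move, so f' = f · (v + v_o)/(v + v_s).
f' = 422 × (332 + 31)/(332 + 23.33) = 422 × 363/355.33 ≈ 431 Hz.

431 Hz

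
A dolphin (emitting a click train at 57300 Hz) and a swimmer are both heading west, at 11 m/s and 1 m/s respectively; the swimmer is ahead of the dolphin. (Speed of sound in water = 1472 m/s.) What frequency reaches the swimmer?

57692 Hz

The swimmer is ahead, so the dolphin is moving toward it while the swimmer is moving away from the dolphin.
Both move, so f' = f · (v − v_o)/(v − v_s).
f' = 57300 × (1472 − 1)/(1472 − 11) = 57300 × 1471/1461 ≈ 57692 Hz.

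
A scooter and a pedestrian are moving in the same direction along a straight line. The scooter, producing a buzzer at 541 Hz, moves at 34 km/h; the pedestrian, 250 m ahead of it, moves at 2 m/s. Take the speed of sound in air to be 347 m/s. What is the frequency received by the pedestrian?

553 Hz

34 km/h = 9.444 m/s.
The pedestrian is ahead, so the scooter is moving toward it while the pedestrian is moving away from the scooter.
Both move, so f' = f · (v − v_o)/(v − v_s).
f' = 541 × (347 − 2)/(347 − 9.444) = 541 × 345/337.56 ≈ 553 Hz.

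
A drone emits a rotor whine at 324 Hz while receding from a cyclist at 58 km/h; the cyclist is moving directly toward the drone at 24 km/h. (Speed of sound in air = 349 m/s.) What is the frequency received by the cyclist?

58 km/h = 16.11 m/s; 24 km/h = 6.667 m/s.
General Doppler shift: f' = f · (v + v_o)/(v + v_s).
f' = 324 × (349 + 6.667)/(349 + 16.11) = 324 × 355.67/365.11 ≈ 316 Hz.

316 Hz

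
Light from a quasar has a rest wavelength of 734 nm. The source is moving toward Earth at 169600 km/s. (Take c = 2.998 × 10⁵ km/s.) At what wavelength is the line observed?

β = v/c = 169600/299800 = 0.5657.
Relativistic Doppler for wavelength: λ' = λ₀ · √((1 − β)/(1 + β)).
λ' = 734 × √(0.4343/1.5657) = 734 × 0.52666 ≈ 386.6 nm.

386.6 nm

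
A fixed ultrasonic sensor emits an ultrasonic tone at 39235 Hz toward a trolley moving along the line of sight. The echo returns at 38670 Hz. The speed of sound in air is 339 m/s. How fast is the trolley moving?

Double Doppler shift off a moving reflector: f₂ = f₀ · (v + u)/(v − u) (u > 0 toward emitter).
Rearranging, u = v · (f₂ − f₀)/(f₂ + f₀) = 339 × -565/77905 ≈ -2.46 m/s.
So the trolley is moving at 2.46 m/s away from the emitter.

2.46 m/s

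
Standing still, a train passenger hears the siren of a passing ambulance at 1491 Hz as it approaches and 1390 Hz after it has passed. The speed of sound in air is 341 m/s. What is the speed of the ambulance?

12.0 m/s

f₁/f₂ = (v + v_s)/(v − v_s), so v_s = v · (f₁ − f₂)/(f₁ + f₂).
v_s = 341 × (1491 − 1390)/(1491 + 1390) = 341 × 101/2881 ≈ 12.0 m/s.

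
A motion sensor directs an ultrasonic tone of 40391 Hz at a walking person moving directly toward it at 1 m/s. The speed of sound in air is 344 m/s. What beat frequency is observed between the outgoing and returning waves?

236 Hz

The walking person first receives the wave as a moving observer: f₁ = f₀ · (v + u)/v = 40391 × (344 + 1)/344 ≈ 40508 Hz.
The reflection then acts as a moving source: f₂ = f₁ · v/(v − u) ≈ 40627 Hz.
Equivalently f₂ = f₀ · (v + u)/(v − u).
Beat frequency: |f₂ − f₀| = 2u·f₀/(v − u) = 2 × 1 × 40391/343 ≈ 236 Hz.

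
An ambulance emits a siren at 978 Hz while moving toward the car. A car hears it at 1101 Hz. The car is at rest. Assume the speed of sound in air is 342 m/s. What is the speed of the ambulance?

f' = f · v/(v − v_s) ⇒ v_s = v · |1 − f/f'|.
v_s = 342 × |1 − 978/1101| = 342 × 0.1117 ≈ 38 m/s.

38 m/s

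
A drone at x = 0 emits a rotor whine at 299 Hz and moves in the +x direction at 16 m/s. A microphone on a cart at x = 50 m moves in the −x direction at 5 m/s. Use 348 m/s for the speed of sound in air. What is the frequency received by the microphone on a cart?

The observer lies on the +x side, so the source is heading toward the observer and the observer is heading toward the source.
General Doppler shift: f' = f · (v + v_o)/(v − v_s).
f' = 299 × (348 + 5)/(348 − 16) = 299 × 353/332 ≈ 318 Hz.

318 Hz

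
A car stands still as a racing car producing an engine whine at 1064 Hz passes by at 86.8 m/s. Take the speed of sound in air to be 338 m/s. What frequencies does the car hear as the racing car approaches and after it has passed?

1432 Hz approaching; 847 Hz receding

Approaching: f₁ = f · v/(v − v_s) = 1064 × 338/251.2 ≈ 1432 Hz.
Receding: f₂ = f · v/(v + v_s) = 1064 × 338/424.8 ≈ 847 Hz.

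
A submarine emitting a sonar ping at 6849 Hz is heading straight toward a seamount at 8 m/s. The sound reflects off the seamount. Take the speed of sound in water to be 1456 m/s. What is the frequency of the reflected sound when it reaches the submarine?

The seamount receives the sound from a moving source: f₁ = f₀ · v/(v − v_e) = 6849 × 1456/1448 ≈ 6887 Hz.
On the return leg the submarine is a moving observer: f₂ = f₁ · (v + v_e)/v = 6887 × 1464/1456 ≈ 6925 Hz.

6925 Hz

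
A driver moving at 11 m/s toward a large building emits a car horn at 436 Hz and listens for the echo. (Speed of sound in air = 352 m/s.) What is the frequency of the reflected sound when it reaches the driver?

464 Hz

The large building receives the sound from a moving source: f₁ = f₀ · v/(v − v_e) = 436 × 352/341 ≈ 450 Hz.
On the return leg the driver is a moving observer: f₂ = f₁ · (v + v_e)/v = 450 × 363/352 ≈ 464 Hz.
Equivalently f₂ = f₀ · (v + v_e)/(v − v_e).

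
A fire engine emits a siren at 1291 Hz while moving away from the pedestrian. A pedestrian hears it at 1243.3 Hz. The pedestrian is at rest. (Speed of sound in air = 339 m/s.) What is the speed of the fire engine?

f' = f · v/(v + v_s) ⇒ v_s = v · |1 − f/f'|.
v_s = 339 × |1 − 1291/1243.3| = 339 × 0.03837 ≈ 13.0 m/s.

13.0 m/s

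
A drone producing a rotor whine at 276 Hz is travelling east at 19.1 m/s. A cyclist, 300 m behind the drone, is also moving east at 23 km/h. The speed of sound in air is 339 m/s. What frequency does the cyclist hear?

266 Hz

23 km/h = 6.389 m/s.
The cyclist is behind, so the drone is moving away from it while the cyclist is moving toward the drone.
Both move, so f' = f · (v + v_o)/(v + v_s).
f' = 276 × (339 + 6.389)/(339 + 19.1) = 276 × 345.39/358.1 ≈ 266 Hz.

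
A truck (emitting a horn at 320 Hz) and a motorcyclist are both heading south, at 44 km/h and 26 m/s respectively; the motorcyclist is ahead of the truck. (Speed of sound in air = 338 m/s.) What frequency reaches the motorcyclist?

306 Hz

44 km/h = 12.22 m/s.
The motorcyclist is ahead, so the truck is moving toward it while the motorcyclist is moving away from the truck.
General Doppler shift: f' = f · (v − v_o)/(v − v_s).
f' = 320 × (338 − 26)/(338 − 12.22) = 320 × 312/325.78 ≈ 306 Hz.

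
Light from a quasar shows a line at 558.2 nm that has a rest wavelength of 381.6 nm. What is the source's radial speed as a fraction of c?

λ'/λ₀ = 1.4628 > 1 (redshift), so the source is receding.
λ'/λ₀ = √((1 + β)/(1 − β)) for a receding source ⇒ β = (r² − 1)/(r² + 1) with r = λ'/λ₀.
β = (2.1397 − 1)/(2.1397 + 1) ≈ 0.363.

0.363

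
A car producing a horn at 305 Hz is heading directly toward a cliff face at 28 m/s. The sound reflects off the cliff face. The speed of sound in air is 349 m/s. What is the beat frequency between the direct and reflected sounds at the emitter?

The cliff face receives the sound from a moving source: f₁ = f₀ · v/(v − v_e) = 305 × 349/321 ≈ 331.6 Hz.
On the return leg the car is a moving observer: f₂ = f₁ · (v + v_e)/v = 331.6 × 377/349 ≈ 358.2 Hz.
Beat against the emitted tone: |f₂ − f₀| = 2v_e·f₀/(v − v_e) = 2 × 28 × 305/321 ≈ 53.2 Hz.

53.2 Hz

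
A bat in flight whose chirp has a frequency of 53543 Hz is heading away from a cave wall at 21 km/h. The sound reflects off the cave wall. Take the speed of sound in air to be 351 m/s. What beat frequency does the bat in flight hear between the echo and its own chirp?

1751 Hz

21 km/h = 5.833 m/s.
The cave wall receives the sound from a moving source: f₁ = f₀ · v/(v + v_e) = 53543 × 351/356.83 ≈ 52668 Hz.
On the return leg the bat in flight is a moving observer: f₂ = f₁ · (v − v_e)/v = 52668 × 345.17/351 ≈ 51792 Hz.
Beat against the emitted tone: |f₂ − f₀| = 2v_e·f₀/(v + v_e) = 2 × 5.833 × 53543/356.83 ≈ 1751 Hz.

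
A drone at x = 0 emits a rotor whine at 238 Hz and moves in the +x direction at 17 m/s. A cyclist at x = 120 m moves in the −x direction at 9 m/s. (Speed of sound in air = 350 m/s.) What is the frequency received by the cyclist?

The observer lies on the +x side, so the source is heading toward the observer and the observer is heading toward the source.
General Doppler shift: f' = f · (v + v_o)/(v − v_s).
f' = 238 × (350 + 9)/(350 − 17) = 238 × 359/333 ≈ 257 Hz.

257 Hz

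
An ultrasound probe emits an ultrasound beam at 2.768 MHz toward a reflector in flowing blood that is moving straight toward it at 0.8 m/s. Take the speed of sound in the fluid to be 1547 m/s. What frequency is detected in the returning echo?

At the reflector in flowing blood (a moving observer), f₁ = f₀ · (v + u)/v = 2.768 × 1547.8/1547 ≈ 2.769 MHz.
The reflection then acts as a moving source: f₂ = f₁ · v/(v − u) ≈ 2.771 MHz.
Equivalently f₂ = f₀ · (v + u)/(v − u).

2.771 MHz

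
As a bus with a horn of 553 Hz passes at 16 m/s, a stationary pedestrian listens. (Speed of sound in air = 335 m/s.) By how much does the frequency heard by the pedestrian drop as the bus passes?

52.9 Hz

Approaching: f₁ = f · v/(v − v_s) = 553 × 335/319 ≈ 580.7 Hz.
Receding: f₂ = f · v/(v + v_s) = 553 × 335/351 ≈ 527.8 Hz.
Drop: f₁ − f₂ = 2f·v·v_s/(v² − v_s²) = 2 × 553 × 335 × 16/(335² − 16²) ≈ 52.9 Hz.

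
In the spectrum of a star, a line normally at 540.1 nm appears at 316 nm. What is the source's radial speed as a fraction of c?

0.490c

λ'/λ₀ = 0.5851 < 1 (blueshift), so the source is approaching.
λ'/λ₀ = √((1 − β)/(1 + β)) for an approaching source ⇒ β = (1 − r²)/(1 + r²) with r = λ'/λ₀.
β = (1 − 0.3423)/(1 + 0.3423) ≈ 0.490.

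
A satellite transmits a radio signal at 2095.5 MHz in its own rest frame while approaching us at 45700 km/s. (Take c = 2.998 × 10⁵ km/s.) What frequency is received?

2443.5 MHz

β = v/c = 45700/299800 = 0.1524.
Relativistic Doppler for frequency: f' = f₀ · √((1 + β)/(1 − β)).
f' = 2095.5 × √(1.1524/0.8476) = 2095.5 × 1.16606 ≈ 2443.5 MHz.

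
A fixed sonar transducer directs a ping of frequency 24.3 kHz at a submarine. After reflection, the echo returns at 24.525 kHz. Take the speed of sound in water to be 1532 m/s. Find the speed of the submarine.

Double Doppler shift off a moving reflector: f₂ = f₀ · (v + u)/(v − u) (u > 0 toward emitter).
Rearranging, u = v · (f₂ − f₀)/(f₂ + f₀) = 1532 × 0.225/48.825 ≈ 7.1 m/s.
So the submarine is moving at 7.1 m/s toward the emitter.

7.1 m/s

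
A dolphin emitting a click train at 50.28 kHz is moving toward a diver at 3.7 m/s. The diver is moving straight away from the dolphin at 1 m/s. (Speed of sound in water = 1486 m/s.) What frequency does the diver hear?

Both move, so f' = f · (v − v_o)/(v − v_s).
f' = 50.28 × (1486 − 1)/(1486 − 3.7) = 50.28 × 1485/1482.3 ≈ 50.4 kHz.

50.4 kHz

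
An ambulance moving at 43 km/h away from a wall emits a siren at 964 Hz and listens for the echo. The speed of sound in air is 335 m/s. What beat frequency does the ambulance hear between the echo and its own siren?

66 Hz

43 km/h = 11.94 m/s.
The wall receives the sound from a moving source: f₁ = f₀ · v/(v + v_e) = 964 × 335/346.94 ≈ 930.8 Hz.
On the return leg the ambulance is a moving observer: f₂ = f₁ · (v − v_e)/v = 930.8 × 323.06/335 ≈ 897.6 Hz.
Beat against the emitted tone: |f₂ − f₀| = 2v_e·f₀/(v + v_e) = 2 × 11.94 × 964/346.94 ≈ 66 Hz.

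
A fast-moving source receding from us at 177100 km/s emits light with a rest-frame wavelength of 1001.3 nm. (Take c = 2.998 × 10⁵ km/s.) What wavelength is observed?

β = v/c = 177100/299800 = 0.5907.
Relativistic Doppler for wavelength: λ' = λ₀ · √((1 + β)/(1 − β)).
λ' = 1001.3 × √(1.5907/0.4093) = 1001.3 × 1.97148 ≈ 1974.0 nm.

1974.0 nm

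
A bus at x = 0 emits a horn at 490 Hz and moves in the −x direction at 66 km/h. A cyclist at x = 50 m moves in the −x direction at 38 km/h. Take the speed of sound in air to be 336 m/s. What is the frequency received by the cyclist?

66 km/h = 18.33 m/s; 38 km/h = 10.56 m/s.
The observer lies on the +x side, so the source is heading away from the observer and the observer is heading toward the source.
With source receding and observer approaching, f' = f · (v + v_o)/(v + v_s).
f' = 490 × (336 + 10.56)/(336 + 18.33) = 490 × 346.56/354.33 ≈ 479 Hz.

479 Hz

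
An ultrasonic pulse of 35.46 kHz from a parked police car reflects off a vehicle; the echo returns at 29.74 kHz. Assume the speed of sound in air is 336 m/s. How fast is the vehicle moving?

Double Doppler shift off a moving reflector: f₂ = f₀ · (v + u)/(v − u) (u > 0 toward emitter).
Rearranging, u = v · (f₂ − f₀)/(f₂ + f₀) = 336 × -5.72/65.20 ≈ -29 m/s.
So the vehicle is moving at 29 m/s away from the emitter.

29 m/s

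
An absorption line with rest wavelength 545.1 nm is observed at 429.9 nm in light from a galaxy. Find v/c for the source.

λ'/λ₀ = 0.7887 < 1 (blueshift), so the source is approaching.
λ'/λ₀ = √((1 − β)/(1 + β)) for an approaching source ⇒ β = (1 − r²)/(1 + r²) with r = λ'/λ₀.
β = (1 − 0.6220)/(1 + 0.6220) ≈ 0.233.

0.233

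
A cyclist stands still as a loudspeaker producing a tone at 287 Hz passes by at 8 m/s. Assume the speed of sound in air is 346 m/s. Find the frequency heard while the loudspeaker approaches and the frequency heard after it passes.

294 Hz approaching; 281 Hz receding

Approaching: f₁ = f · v/(v − v_s) = 287 × 346/338 ≈ 294 Hz.
Receding: f₂ = f · v/(v + v_s) = 287 × 346/354 ≈ 281 Hz.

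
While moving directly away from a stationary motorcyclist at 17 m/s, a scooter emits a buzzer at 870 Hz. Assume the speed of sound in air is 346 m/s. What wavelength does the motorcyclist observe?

41.7 cm

Moving source, stationary observer: f' = f · v/(v + v_s) since the source is receding.
f' = 870 × 346/(346 + 17) ≈ 829 Hz.
λ' = v/f' = 346/829.256 ≈ 41.7 cm.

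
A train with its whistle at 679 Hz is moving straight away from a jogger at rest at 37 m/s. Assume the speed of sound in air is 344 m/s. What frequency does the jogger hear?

613 Hz

With the source moving away from a stationary observer, f' = f · v/(v + v_s).
f' = 679 × 344/(344 + 37) = 679 × 344/381 ≈ 613 Hz.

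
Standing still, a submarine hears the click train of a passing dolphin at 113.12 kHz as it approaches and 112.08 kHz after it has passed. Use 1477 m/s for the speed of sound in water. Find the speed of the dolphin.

f₁/f₂ = (v + v_s)/(v − v_s), so v_s = v · (f₁ − f₂)/(f₁ + f₂).
v_s = 1477 × (113.12 − 112.08)/(113.12 + 112.08) = 1477 × 1.04/225.20 ≈ 6.8 m/s.

6.8 m/s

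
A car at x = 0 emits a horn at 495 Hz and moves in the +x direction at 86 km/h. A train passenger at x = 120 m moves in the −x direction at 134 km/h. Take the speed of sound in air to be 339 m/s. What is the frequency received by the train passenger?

86 km/h = 23.89 m/s; 134 km/h = 37.22 m/s.
The observer lies on the +x side, so the source is heading toward the observer and the observer is heading toward the source.
General Doppler shift: f' = f · (v + v_o)/(v − v_s).
f' = 495 × (339 + 37.22)/(339 − 23.89) = 495 × 376.22/315.11 ≈ 591 Hz.

591 Hz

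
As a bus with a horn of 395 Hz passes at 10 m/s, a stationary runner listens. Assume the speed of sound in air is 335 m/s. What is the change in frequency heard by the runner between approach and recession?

Approaching: f₁ = f · v/(v − v_s) = 395 × 335/325 ≈ 407.2 Hz.
Receding: f₂ = f · v/(v + v_s) = 395 × 335/345 ≈ 383.6 Hz.
Drop: f₁ − f₂ = 2f·v·v_s/(v² − v_s²) = 2 × 395 × 335 × 10/(335² − 10²) ≈ 23.6 Hz.

23.6 Hz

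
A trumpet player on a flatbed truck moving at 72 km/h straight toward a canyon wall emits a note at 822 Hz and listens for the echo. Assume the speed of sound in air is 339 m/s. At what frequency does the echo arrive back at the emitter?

72 km/h = 20 m/s.
The canyon wall receives the sound from a moving source: f₁ = f₀ · v/(v − v_e) = 822 × 339/319 ≈ 874 Hz.
On the return leg the trumpet player on a flatbed truck is a moving observer: f₂ = f₁ · (v + v_e)/v = 874 × 359/339 ≈ 925 Hz.

925 Hz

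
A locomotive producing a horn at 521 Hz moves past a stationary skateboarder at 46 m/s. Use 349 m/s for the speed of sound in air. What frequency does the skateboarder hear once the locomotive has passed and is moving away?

Receding: f₂ = f · v/(v + v_s) = 521 × 349/395 ≈ 460 Hz.

460 Hz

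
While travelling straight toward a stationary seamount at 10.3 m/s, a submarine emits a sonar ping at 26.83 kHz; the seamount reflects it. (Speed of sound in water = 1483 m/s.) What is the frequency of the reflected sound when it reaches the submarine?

The seamount receives the sound from a moving source: f₁ = f₀ · v/(v − v_e) = 26.83 × 1483/1472.7 ≈ 27.0 kHz.
On the return leg the submarine is a moving observer: f₂ = f₁ · (v + v_e)/v = 27.0 × 1493.3/1483 ≈ 27.2 kHz.
Equivalently f₂ = f₀ · (v + v_e)/(v − v_e).

27.2 kHz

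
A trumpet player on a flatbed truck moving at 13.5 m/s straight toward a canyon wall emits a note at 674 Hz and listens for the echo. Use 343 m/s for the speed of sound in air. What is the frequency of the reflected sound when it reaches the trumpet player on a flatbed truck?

The canyon wall receives the sound from a moving source: f₁ = f₀ · v/(v − v_e) = 674 × 343/329.5 ≈ 702 Hz.
On the return leg the trumpet player on a flatbed truck is a moving observer: f₂ = f₁ · (v + v_e)/v = 702 × 356.5/343 ≈ 729 Hz.

729 Hz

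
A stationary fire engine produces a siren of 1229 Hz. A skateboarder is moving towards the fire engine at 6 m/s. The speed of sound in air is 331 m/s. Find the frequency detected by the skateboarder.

Moving observer, stationary source: f' = f · (v + v_o)/v.
f' = 1229 × (331 + 6)/331 = 1229 × 337/331 ≈ 1251 Hz.

1251 Hz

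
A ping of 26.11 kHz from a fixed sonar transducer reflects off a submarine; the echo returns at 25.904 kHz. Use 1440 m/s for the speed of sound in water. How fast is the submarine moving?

Double Doppler shift off a moving reflector: f₂ = f₀ · (v + u)/(v − u) (u > 0 toward emitter).
Rearranging, u = v · (f₂ − f₀)/(f₂ + f₀) = 1440 × -0.206/52.014 ≈ -5.7 m/s.
So the submarine is moving at 5.7 m/s away from the emitter.

5.7 m/s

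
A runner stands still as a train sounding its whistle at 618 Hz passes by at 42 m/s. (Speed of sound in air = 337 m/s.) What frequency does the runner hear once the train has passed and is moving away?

550 Hz

Receding: f₂ = f · v/(v + v_s) = 618 × 337/379 ≈ 550 Hz.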